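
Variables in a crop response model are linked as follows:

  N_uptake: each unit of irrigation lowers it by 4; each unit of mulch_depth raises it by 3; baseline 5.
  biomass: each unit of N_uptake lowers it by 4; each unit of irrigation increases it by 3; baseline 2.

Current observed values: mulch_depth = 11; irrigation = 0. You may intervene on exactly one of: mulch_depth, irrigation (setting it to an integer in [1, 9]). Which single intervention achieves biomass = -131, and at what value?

Intervening on mulch_depth: biomass = -12*mulch_depth - 18. Reaching -131 requires mulch_depth = 113/12, not an integer.
Intervening on irrigation: with other inputs at their observed values, biomass = 19*irrigation - 150. Solving for -131 gives irrigation = 1, within [1, 9].

set irrigation = 1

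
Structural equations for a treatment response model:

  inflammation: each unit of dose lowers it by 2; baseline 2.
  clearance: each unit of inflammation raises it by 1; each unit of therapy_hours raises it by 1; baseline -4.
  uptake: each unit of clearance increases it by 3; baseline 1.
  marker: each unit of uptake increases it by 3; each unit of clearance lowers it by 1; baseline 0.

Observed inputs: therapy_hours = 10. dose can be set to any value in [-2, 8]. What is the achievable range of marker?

-61 to 99

Substituting into the clearance equation gives clearance = -2*dose + 8.
Substituting into the uptake equation gives uptake = -6*dose + 25.
Substituting into the marker equation gives marker = -16*dose + 67.
Linear in dose, so extremes are at the endpoints: dose = -2 gives marker = 99; dose = 8 gives marker = -61.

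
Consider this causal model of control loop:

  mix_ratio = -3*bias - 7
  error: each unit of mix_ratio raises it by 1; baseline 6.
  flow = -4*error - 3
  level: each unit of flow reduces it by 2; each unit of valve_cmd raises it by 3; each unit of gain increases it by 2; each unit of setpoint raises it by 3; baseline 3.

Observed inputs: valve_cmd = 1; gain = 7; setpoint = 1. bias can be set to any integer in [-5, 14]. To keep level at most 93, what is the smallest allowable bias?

bias = -3

Substituting into the error equation gives error = -3*bias - 1.
Substituting into the flow equation gives flow = 12*bias + 1.
Substituting into the level equation gives level = -24*bias + 21.
Require -24*bias + 21 ≤ 93, so bias ≥ -3.
The smallest integer in [-5, 14] satisfying this is -3.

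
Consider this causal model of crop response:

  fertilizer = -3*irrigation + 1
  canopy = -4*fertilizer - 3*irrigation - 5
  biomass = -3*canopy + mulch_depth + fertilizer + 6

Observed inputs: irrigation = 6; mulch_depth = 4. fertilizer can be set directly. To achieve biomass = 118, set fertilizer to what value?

fertilizer = 3

Intervening on fertilizer fixes its value directly, overriding its dependence on irrigation.
Substituting into the canopy equation gives canopy = -4*fertilizer - 23.
Substituting into the biomass equation gives biomass = 13*fertilizer + 79.
Solve 13*fertilizer + 79 = 118: fertilizer = (118 - 79) / 13 = 3.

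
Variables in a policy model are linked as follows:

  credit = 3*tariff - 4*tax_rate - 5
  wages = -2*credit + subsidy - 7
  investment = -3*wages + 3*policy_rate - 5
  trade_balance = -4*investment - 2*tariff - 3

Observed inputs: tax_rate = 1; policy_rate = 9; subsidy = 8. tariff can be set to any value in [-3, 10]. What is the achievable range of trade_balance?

-603 to 359

Substituting into the credit equation gives credit = 3*tariff - 9.
Substituting into the wages equation gives wages = -6*tariff + 19.
So investment = 18*tariff - 35.
Substituting into the trade_balance equation gives trade_balance = -74*tariff + 137.
Linear in tariff, so extremes are at the endpoints: tariff = -3 gives trade_balance = 359; tariff = 10 gives trade_balance = -603.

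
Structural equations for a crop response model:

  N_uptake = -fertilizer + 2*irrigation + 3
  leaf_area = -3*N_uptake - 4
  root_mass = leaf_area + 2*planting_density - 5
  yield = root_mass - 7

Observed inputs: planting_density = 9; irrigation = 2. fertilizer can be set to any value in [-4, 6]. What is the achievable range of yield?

-31 to -1

Substituting into the N_uptake equation gives N_uptake = -fertilizer + 7.
This gives leaf_area = 3*fertilizer - 25.
Substituting into the root_mass equation gives root_mass = 3*fertilizer - 12.
Substituting into the yield equation gives yield = 3*fertilizer - 19.
Linear in fertilizer, so extremes are at the endpoints: fertilizer = -4 gives yield = -31; fertilizer = 6 gives yield = -1.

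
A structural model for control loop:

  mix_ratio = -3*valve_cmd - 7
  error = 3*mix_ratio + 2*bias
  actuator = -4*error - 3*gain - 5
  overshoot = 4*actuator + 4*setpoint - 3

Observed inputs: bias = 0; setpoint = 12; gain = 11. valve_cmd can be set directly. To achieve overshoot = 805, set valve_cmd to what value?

Substituting into the error equation gives error = -9*valve_cmd - 21.
This gives actuator = 36*valve_cmd + 46.
Substituting into the overshoot equation gives overshoot = 144*valve_cmd + 229.
Solve 144*valve_cmd + 229 = 805: valve_cmd = (805 - 229) / 144 = 4.

valve_cmd = 4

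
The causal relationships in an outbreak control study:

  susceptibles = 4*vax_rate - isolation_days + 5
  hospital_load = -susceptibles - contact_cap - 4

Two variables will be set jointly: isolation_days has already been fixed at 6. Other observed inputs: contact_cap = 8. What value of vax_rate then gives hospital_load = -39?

With isolation_days held at 6:
Substituting into the susceptibles equation gives susceptibles = 4*vax_rate - 1.
So hospital_load = -4*vax_rate - 11.
Solve -4*vax_rate - 11 = -39: vax_rate = (-39 + 11) / -4 = 7.

vax_rate = 7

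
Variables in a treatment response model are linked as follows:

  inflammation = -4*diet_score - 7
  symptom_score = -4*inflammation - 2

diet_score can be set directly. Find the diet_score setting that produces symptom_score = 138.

diet_score = 7

Substituting into the symptom_score equation gives symptom_score = 16*diet_score + 26.
Solve 16*diet_score + 26 = 138: diet_score = (138 - 26) / 16 = 7.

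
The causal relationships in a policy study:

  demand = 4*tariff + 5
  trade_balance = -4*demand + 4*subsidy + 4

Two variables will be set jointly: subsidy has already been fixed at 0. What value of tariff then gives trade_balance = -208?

With subsidy held at 0:
Substituting into the trade_balance equation gives trade_balance = -16*tariff - 16.
Solve -16*tariff - 16 = -208: tariff = (-208 + 16) / -16 = 12.

tariff = 12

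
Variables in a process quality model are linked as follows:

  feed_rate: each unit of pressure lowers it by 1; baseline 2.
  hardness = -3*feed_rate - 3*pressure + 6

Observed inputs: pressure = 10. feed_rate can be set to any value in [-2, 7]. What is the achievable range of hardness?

Intervening on feed_rate fixes its value directly, overriding its dependence on pressure.
Substituting into the hardness equation gives hardness = -3*feed_rate - 24.
Linear in feed_rate, so extremes are at the endpoints: feed_rate = -2 gives hardness = -18; feed_rate = 7 gives hardness = -45.

-45 to -18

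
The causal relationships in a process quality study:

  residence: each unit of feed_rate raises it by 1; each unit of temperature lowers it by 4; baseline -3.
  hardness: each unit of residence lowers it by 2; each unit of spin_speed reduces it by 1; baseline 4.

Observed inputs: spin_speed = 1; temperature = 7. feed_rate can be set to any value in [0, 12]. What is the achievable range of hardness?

Substituting into the residence equation gives residence = feed_rate - 31.
This gives hardness = -2*feed_rate + 65.
Linear in feed_rate, so extremes are at the endpoints: feed_rate = 0 gives hardness = 65; feed_rate = 12 gives hardness = 41.

41 to 65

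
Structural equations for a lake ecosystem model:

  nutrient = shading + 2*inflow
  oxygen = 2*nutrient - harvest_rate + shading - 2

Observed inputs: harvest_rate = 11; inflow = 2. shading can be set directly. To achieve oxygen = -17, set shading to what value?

shading = -4

Substituting into the nutrient equation gives nutrient = shading + 4.
Substituting into the oxygen equation gives oxygen = 3*shading - 5.
Solve 3*shading - 5 = -17: shading = (-17 + 5) / 3 = -4.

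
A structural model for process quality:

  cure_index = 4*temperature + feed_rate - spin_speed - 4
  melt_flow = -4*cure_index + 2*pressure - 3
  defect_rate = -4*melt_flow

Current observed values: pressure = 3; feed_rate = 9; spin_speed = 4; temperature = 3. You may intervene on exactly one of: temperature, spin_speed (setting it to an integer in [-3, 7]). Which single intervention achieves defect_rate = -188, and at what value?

set temperature = -3

Intervening on temperature: with other inputs at their observed values, defect_rate = 64*temperature + 4. Solving for -188 gives temperature = -3, within [-3, 7].
Intervening on spin_speed: defect_rate = -16*spin_speed + 260. Reaching -188 requires spin_speed = 28, outside [-3, 7].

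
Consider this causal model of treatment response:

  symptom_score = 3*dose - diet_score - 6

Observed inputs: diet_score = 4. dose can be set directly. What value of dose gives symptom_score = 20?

Substituting into the symptom_score equation gives symptom_score = 3*dose - 10.
Solve 3*dose - 10 = 20: dose = (20 + 10) / 3 = 10.

dose = 10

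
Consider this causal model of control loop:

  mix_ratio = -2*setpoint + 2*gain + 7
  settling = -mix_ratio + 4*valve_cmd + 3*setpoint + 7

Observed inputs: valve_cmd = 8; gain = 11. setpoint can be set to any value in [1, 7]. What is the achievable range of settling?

15 to 45

Substituting into the mix_ratio equation gives mix_ratio = -2*setpoint + 29.
settling becomes 5*setpoint + 10.
Linear in setpoint, so extremes are at the endpoints: setpoint = 1 gives settling = 15; setpoint = 7 gives settling = 45.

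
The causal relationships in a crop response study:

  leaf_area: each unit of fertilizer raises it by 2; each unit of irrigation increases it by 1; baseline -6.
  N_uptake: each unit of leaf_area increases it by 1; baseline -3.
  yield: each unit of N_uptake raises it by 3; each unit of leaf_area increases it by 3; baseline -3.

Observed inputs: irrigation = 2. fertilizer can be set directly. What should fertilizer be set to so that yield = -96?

fertilizer = -5

Substituting into the leaf_area equation gives leaf_area = 2*fertilizer - 4.
Substituting into the N_uptake equation gives N_uptake = 2*fertilizer - 7.
Substituting into the yield equation gives yield = 12*fertilizer - 36.
Solve 12*fertilizer - 36 = -96: fertilizer = (-96 + 36) / 12 = -5.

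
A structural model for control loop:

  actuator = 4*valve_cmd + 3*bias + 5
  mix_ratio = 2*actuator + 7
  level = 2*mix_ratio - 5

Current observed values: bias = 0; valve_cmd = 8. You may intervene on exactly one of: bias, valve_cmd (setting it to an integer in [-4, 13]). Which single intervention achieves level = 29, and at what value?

Intervening on bias: level = 12*bias + 157. Reaching 29 requires bias = -32/3, not an integer.
Intervening on valve_cmd: with other inputs at their observed values, level = 16*valve_cmd + 29. Solving for 29 gives valve_cmd = 0, within [-4, 13].

set valve_cmd = 0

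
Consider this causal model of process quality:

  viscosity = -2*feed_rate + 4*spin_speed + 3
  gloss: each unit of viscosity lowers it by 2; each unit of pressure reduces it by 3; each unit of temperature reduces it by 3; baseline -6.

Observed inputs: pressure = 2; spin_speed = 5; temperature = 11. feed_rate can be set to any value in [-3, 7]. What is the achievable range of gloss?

Substituting into the viscosity equation gives viscosity = -2*feed_rate + 23.
Substituting into the gloss equation gives gloss = 4*feed_rate - 91.
Linear in feed_rate, so extremes are at the endpoints: feed_rate = -3 gives gloss = -103; feed_rate = 7 gives gloss = -63.

-103 to -63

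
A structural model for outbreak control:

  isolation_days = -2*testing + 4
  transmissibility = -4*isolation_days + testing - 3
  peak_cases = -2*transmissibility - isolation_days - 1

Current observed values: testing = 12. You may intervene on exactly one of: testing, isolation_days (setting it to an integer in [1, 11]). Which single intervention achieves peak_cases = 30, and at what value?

Intervening on testing: peak_cases = -16*testing + 33. Reaching 30 requires testing = 3/16, not an integer.
Intervening on isolation_days: with other inputs at their observed values, peak_cases = 7*isolation_days - 19. Solving for 30 gives isolation_days = 7, within [1, 11].

set isolation_days = 7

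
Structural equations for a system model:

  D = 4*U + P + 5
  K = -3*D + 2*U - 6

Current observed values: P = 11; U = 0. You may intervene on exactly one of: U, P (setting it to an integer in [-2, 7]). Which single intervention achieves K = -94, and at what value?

Intervening on U: with other inputs at their observed values, K = -10*U - 54. Solving for -94 gives U = 4, within [-2, 7].
Intervening on P: K = -3*P - 21. Reaching -94 requires P = 73/3, not an integer.

set U = 4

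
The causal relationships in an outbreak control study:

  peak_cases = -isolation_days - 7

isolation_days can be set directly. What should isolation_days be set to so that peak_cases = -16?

isolation_days = 9

Solve -isolation_days - 7 = -16: isolation_days = (-16 + 7) / -1 = 9.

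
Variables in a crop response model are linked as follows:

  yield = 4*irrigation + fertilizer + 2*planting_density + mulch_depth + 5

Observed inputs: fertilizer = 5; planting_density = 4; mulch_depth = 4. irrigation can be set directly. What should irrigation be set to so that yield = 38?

Substituting into the yield equation gives yield = 4*irrigation + 22.
Solve 4*irrigation + 22 = 38: irrigation = (38 - 22) / 4 = 4.

irrigation = 4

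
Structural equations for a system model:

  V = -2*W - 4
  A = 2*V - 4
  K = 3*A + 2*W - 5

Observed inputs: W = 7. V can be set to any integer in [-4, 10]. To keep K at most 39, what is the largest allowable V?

V = 7

Intervening on V fixes its value directly, overriding its dependence on W.
Substituting into the K equation gives K = 6*V - 3.
Require 6*V - 3 ≤ 39, so V ≤ 7.
The largest integer in [-4, 10] satisfying this is 7.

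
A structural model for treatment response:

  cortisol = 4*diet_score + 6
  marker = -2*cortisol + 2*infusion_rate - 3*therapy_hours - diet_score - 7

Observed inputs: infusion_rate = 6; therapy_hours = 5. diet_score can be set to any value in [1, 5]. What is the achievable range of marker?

-67 to -31

Substituting into the marker equation gives marker = -9*diet_score - 22.
Linear in diet_score, so extremes are at the endpoints: diet_score = 1 gives marker = -31; diet_score = 5 gives marker = -67.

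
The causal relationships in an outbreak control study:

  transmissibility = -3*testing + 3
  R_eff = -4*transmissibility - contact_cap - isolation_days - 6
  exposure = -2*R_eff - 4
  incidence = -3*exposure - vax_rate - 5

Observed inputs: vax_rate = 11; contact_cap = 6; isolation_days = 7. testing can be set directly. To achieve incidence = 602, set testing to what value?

testing = 11

Substituting into the R_eff equation gives R_eff = 12*testing - 31.
Substituting into the exposure equation gives exposure = -24*testing + 58.
This gives incidence = 72*testing - 190.
Solve 72*testing - 190 = 602: testing = (602 + 190) / 72 = 11.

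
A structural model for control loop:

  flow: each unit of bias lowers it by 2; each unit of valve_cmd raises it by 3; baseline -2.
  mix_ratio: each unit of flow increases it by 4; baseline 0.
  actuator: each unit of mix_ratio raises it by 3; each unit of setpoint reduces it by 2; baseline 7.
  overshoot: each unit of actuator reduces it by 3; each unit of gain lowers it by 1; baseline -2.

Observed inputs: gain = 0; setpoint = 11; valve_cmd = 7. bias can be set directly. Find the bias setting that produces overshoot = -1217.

Substituting into the flow equation gives flow = -2*bias + 19.
Substituting into the mix_ratio equation gives mix_ratio = -8*bias + 76.
Substituting into the actuator equation gives actuator = -24*bias + 213.
Substituting into the overshoot equation gives overshoot = 72*bias - 641.
Solve 72*bias - 641 = -1217: bias = (-1217 + 641) / 72 = -8.

bias = -8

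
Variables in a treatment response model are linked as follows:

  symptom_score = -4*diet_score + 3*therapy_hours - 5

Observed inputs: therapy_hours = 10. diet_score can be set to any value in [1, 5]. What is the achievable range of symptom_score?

5 to 21

Substituting into the symptom_score equation gives symptom_score = -4*diet_score + 25.
Linear in diet_score, so extremes are at the endpoints: diet_score = 1 gives symptom_score = 21; diet_score = 5 gives symptom_score = 5.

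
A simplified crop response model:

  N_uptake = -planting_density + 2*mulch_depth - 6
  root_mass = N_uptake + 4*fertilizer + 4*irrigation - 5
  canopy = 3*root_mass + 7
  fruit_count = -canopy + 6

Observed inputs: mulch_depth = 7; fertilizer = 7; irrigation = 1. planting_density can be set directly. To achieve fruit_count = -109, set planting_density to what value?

planting_density = -1

Substituting into the N_uptake equation gives N_uptake = -planting_density + 8.
Substituting into the root_mass equation gives root_mass = -planting_density + 35.
Substituting into the canopy equation gives canopy = -3*planting_density + 112.
fruit_count becomes 3*planting_density - 106.
Solve 3*planting_density - 106 = -109: planting_density = (-109 + 106) / 3 = -1.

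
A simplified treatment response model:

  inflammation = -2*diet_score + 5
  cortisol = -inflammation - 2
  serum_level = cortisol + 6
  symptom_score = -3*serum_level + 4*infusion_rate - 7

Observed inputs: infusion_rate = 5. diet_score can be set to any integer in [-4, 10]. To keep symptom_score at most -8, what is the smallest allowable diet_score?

Substituting into the cortisol equation gives cortisol = 2*diet_score - 7.
serum_level becomes 2*diet_score - 1.
So symptom_score = -6*diet_score + 16.
Require -6*diet_score + 16 ≤ -8, so diet_score ≥ 4.
The smallest integer in [-4, 10] satisfying this is 4.

diet_score = 4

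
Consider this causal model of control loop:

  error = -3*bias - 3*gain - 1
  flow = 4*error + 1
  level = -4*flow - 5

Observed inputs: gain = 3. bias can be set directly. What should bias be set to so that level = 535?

bias = 8

Substituting into the error equation gives error = -3*bias - 10.
Substituting into the flow equation gives flow = -12*bias - 39.
So level = 48*bias + 151.
Solve 48*bias + 151 = 535: bias = (535 - 151) / 48 = 8.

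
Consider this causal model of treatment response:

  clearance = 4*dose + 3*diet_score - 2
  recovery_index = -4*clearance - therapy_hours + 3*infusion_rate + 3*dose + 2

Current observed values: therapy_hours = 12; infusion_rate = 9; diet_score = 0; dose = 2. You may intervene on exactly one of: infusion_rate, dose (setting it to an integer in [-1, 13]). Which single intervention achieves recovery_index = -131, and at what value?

set dose = 12

Intervening on infusion_rate: recovery_index = 3*infusion_rate - 28. Reaching -131 requires infusion_rate = -103/3, not an integer.
Intervening on dose: with other inputs at their observed values, recovery_index = -13*dose + 25. Solving for -131 gives dose = 12, within [-1, 13].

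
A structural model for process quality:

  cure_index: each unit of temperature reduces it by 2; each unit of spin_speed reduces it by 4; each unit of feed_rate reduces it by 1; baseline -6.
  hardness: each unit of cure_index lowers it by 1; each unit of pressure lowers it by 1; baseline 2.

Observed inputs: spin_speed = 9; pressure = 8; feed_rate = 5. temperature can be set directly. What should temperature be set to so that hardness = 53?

Substituting into the cure_index equation gives cure_index = -2*temperature - 47.
Substituting into the hardness equation gives hardness = 2*temperature + 41.
Solve 2*temperature + 41 = 53: temperature = (53 - 41) / 2 = 6.

temperature = 6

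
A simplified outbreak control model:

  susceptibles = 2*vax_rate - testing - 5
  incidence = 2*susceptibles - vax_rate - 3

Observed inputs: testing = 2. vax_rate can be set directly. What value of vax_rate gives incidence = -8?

vax_rate = 3

Substituting into the susceptibles equation gives susceptibles = 2*vax_rate - 7.
This gives incidence = 3*vax_rate - 17.
Solve 3*vax_rate - 17 = -8: vax_rate = (-8 + 17) / 3 = 3.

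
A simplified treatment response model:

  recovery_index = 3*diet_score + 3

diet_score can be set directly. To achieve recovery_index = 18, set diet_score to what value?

diet_score = 5

Solve 3*diet_score + 3 = 18: diet_score = (18 - 3) / 3 = 5.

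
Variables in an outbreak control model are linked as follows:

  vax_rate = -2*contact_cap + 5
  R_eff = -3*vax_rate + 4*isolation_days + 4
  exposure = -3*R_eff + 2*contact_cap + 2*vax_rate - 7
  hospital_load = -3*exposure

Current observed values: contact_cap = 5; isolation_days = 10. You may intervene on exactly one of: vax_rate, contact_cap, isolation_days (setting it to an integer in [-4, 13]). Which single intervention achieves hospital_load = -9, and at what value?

Intervening on vax_rate: with other inputs at their observed values, hospital_load = -33*vax_rate + 387. Solving for -9 gives vax_rate = 12, within [-4, 13].
Intervening on contact_cap: hospital_load = 60*contact_cap + 252. Reaching -9 requires contact_cap = -87/20, not an integer.
Intervening on isolation_days: hospital_load = 36*isolation_days + 192. Reaching -9 requires isolation_days = -67/12, not an integer.

set vax_rate = 12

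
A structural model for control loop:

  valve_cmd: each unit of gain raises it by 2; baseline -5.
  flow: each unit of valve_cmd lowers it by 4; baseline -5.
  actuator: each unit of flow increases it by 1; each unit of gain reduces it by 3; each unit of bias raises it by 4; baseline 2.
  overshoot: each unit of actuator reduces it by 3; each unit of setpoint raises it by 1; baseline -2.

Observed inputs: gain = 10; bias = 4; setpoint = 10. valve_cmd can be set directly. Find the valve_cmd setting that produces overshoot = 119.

Intervening on valve_cmd fixes its value directly, overriding its dependence on gain.
Substituting into the actuator equation gives actuator = -4*valve_cmd - 17.
Substituting into the overshoot equation gives overshoot = 12*valve_cmd + 59.
Solve 12*valve_cmd + 59 = 119: valve_cmd = (119 - 59) / 12 = 5.

valve_cmd = 5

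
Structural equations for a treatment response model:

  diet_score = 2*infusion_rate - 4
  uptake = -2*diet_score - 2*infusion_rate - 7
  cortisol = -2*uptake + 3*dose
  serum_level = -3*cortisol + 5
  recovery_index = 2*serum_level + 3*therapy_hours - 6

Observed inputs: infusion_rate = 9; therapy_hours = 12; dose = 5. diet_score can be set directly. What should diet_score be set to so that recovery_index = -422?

Intervening on diet_score fixes its value directly, overriding its dependence on infusion_rate.
Substituting into the uptake equation gives uptake = -2*diet_score - 25.
Substituting into the cortisol equation gives cortisol = 4*diet_score + 65.
serum_level becomes -12*diet_score - 190.
So recovery_index = -24*diet_score - 350.
Solve -24*diet_score - 350 = -422: diet_score = (-422 + 350) / -24 = 3.

diet_score = 3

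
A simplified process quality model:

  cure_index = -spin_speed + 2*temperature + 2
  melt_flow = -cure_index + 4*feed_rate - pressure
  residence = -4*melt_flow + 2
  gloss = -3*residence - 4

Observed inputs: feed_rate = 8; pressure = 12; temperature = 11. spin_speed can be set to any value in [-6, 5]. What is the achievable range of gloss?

-130 to 2

Substituting into the cure_index equation gives cure_index = -spin_speed + 24.
This gives melt_flow = spin_speed - 4.
residence becomes -4*spin_speed + 18.
Substituting into the gloss equation gives gloss = 12*spin_speed - 58.
Linear in spin_speed, so extremes are at the endpoints: spin_speed = -6 gives gloss = -130; spin_speed = 5 gives gloss = 2.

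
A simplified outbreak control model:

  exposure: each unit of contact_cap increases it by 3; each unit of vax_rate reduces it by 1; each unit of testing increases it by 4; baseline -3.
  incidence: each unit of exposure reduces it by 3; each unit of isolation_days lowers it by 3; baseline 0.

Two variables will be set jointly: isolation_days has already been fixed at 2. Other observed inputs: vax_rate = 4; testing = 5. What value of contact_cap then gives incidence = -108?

contact_cap = 7

With isolation_days held at 2:
Substituting into the exposure equation gives exposure = 3*contact_cap + 13.
This gives incidence = -9*contact_cap - 45.
Solve -9*contact_cap - 45 = -108: contact_cap = (-108 + 45) / -9 = 7.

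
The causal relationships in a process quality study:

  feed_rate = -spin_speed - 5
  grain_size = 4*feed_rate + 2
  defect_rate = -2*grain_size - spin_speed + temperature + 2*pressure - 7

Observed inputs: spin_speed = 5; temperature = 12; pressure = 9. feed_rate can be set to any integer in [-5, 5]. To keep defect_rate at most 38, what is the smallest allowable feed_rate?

Intervening on feed_rate fixes its value directly, overriding its dependence on spin_speed.
Substituting into the defect_rate equation gives defect_rate = -8*feed_rate + 14.
Require -8*feed_rate + 14 ≤ 38, so feed_rate ≥ -3.
The smallest integer in [-5, 5] satisfying this is -3.

feed_rate = -3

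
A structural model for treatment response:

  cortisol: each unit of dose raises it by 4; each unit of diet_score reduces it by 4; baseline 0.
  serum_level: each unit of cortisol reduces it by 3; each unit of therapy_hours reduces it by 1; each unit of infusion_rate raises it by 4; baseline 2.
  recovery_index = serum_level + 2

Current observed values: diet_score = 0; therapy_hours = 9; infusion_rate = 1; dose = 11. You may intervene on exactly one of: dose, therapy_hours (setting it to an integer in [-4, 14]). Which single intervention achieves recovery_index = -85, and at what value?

Intervening on dose: with other inputs at their observed values, recovery_index = -12*dose - 1. Solving for -85 gives dose = 7, within [-4, 14].
Intervening on therapy_hours: recovery_index = -therapy_hours - 124. Reaching -85 requires therapy_hours = -39, outside [-4, 14].

set dose = 7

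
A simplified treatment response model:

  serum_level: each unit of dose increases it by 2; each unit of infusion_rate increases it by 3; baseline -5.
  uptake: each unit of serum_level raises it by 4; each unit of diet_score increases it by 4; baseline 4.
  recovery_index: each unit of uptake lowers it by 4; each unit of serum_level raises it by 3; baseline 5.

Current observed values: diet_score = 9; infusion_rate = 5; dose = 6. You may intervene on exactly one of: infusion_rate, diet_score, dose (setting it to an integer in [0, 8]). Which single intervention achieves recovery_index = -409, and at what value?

set diet_score = 7

Intervening on infusion_rate: recovery_index = -39*infusion_rate - 246. Reaching -409 requires infusion_rate = 163/39, not an integer.
Intervening on diet_score: with other inputs at their observed values, recovery_index = -16*diet_score - 297. Solving for -409 gives diet_score = 7, within [0, 8].
Intervening on dose: recovery_index = -26*dose - 285. Reaching -409 requires dose = 62/13, not an integer.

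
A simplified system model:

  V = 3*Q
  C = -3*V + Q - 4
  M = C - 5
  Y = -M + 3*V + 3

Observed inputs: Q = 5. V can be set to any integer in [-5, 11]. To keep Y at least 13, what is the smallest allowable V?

V = 1

Intervening on V fixes its value directly, overriding its dependence on Q.
Substituting into the C equation gives C = -3*V + 1.
Substituting into the M equation gives M = -3*V - 4.
Substituting into the Y equation gives Y = 6*V + 7.
Require 6*V + 7 ≥ 13, so V ≥ 1.
The smallest integer in [-5, 11] satisfying this is 1.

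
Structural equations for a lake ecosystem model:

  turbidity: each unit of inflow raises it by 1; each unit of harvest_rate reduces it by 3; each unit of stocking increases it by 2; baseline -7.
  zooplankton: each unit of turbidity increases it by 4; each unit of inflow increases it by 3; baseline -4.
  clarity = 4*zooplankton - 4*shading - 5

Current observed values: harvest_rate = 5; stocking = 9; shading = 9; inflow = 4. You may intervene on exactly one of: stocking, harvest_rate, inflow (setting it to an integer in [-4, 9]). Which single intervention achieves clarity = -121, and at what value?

set inflow = 0

Intervening on stocking: clarity = 32*stocking - 297. Reaching -121 requires stocking = 11/2, not an integer.
Intervening on harvest_rate: clarity = -48*harvest_rate + 231. Reaching -121 requires harvest_rate = 22/3, not an integer.
Intervening on inflow: with other inputs at their observed values, clarity = 28*inflow - 121. Solving for -121 gives inflow = 0, within [-4, 9].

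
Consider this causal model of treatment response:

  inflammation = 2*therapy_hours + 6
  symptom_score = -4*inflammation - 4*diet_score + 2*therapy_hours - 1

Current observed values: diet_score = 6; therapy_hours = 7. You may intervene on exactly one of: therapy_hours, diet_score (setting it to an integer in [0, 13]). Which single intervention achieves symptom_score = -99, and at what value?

set diet_score = 8

Intervening on therapy_hours: symptom_score = -6*therapy_hours - 49. Reaching -99 requires therapy_hours = 25/3, not an integer.
Intervening on diet_score: with other inputs at their observed values, symptom_score = -4*diet_score - 67. Solving for -99 gives diet_score = 8, within [0, 13].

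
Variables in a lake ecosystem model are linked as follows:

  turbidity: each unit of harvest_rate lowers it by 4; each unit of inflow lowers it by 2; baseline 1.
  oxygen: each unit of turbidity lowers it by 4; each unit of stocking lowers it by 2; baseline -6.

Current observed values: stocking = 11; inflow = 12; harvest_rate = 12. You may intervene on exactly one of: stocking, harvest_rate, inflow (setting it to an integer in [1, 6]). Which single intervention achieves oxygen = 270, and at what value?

Intervening on stocking: with other inputs at their observed values, oxygen = -2*stocking + 278. Solving for 270 gives stocking = 4, within [1, 6].
Intervening on harvest_rate: oxygen = 16*harvest_rate + 64. Reaching 270 requires harvest_rate = 103/8, not an integer.
Intervening on inflow: oxygen = 8*inflow + 160. Reaching 270 requires inflow = 55/4, not an integer.

set stocking = 4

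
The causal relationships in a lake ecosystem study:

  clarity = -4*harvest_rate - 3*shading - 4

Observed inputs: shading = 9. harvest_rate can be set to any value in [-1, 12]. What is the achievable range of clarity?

-79 to -27

Substituting into the clarity equation gives clarity = -4*harvest_rate - 31.
Linear in harvest_rate, so extremes are at the endpoints: harvest_rate = -1 gives clarity = -27; harvest_rate = 12 gives clarity = -79.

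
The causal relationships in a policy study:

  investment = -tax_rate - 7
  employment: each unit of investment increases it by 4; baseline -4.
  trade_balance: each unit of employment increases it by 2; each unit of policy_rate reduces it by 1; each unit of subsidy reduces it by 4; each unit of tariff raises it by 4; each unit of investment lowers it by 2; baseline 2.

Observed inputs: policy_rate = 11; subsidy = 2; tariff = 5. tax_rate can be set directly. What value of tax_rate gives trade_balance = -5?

tax_rate = -7

Substituting into the employment equation gives employment = -4*tax_rate - 32.
This gives trade_balance = -6*tax_rate - 47.
Solve -6*tax_rate - 47 = -5: tax_rate = (-5 + 47) / -6 = -7.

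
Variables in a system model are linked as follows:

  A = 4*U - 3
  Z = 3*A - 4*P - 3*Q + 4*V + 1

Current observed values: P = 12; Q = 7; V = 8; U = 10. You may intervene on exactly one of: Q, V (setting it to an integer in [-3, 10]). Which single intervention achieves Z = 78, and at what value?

set Q = 6

Intervening on Q: with other inputs at their observed values, Z = -3*Q + 96. Solving for 78 gives Q = 6, within [-3, 10].
Intervening on V: Z = 4*V + 43. Reaching 78 requires V = 35/4, not an integer.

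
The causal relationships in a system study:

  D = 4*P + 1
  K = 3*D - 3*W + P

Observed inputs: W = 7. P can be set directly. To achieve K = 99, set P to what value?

P = 9

Substituting into the K equation gives K = 13*P - 18.
Solve 13*P - 18 = 99: P = (99 + 18) / 13 = 9.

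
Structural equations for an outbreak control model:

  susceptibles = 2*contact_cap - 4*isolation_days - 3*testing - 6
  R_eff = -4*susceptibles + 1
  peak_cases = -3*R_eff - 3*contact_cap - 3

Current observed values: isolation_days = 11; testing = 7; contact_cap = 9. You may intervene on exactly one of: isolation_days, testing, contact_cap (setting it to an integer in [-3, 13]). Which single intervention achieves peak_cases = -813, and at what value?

set testing = 11

Intervening on isolation_days: peak_cases = -48*isolation_days - 141. Reaching -813 requires isolation_days = 14, outside [-3, 13].
Intervening on testing: with other inputs at their observed values, peak_cases = -36*testing - 417. Solving for -813 gives testing = 11, within [-3, 13].
Intervening on contact_cap: peak_cases = 21*contact_cap - 858. Reaching -813 requires contact_cap = 15/7, not an integer.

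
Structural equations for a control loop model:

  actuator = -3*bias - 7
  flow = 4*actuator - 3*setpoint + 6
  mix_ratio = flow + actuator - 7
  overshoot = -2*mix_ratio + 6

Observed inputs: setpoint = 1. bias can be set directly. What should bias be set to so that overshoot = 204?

bias = 4

Substituting into the flow equation gives flow = -12*bias - 25.
Substituting into the mix_ratio equation gives mix_ratio = -15*bias - 39.
Substituting into the overshoot equation gives overshoot = 30*bias + 84.
Solve 30*bias + 84 = 204: bias = (204 - 84) / 30 = 4.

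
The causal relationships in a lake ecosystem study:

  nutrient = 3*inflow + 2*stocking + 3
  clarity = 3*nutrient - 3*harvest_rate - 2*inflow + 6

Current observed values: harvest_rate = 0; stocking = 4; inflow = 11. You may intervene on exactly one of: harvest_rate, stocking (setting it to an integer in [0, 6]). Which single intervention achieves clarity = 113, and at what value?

set harvest_rate = 1

Intervening on harvest_rate: with other inputs at their observed values, clarity = -3*harvest_rate + 116. Solving for 113 gives harvest_rate = 1, within [0, 6].
Intervening on stocking: clarity = 6*stocking + 92. Reaching 113 requires stocking = 7/2, not an integer.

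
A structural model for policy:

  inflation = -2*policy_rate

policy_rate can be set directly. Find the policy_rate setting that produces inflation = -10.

policy_rate = 5

Solve -2*policy_rate = -10: policy_rate = -10 / -2 = 5.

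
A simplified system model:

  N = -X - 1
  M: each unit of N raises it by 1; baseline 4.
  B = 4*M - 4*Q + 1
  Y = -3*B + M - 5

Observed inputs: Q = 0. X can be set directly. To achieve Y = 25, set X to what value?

Substituting into the M equation gives M = -X + 3.
Substituting into the B equation gives B = -4*X + 13.
Substituting into the Y equation gives Y = 11*X - 41.
Solve 11*X - 41 = 25: X = (25 + 41) / 11 = 6.

X = 6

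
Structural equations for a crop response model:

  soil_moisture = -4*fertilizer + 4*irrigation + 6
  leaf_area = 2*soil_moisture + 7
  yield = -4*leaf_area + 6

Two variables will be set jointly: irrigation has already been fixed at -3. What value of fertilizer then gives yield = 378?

With irrigation held at -3:
Substituting into the soil_moisture equation gives soil_moisture = -4*fertilizer - 6.
This gives leaf_area = -8*fertilizer - 5.
Substituting into the yield equation gives yield = 32*fertilizer + 26.
Solve 32*fertilizer + 26 = 378: fertilizer = (378 - 26) / 32 = 11.

fertilizer = 11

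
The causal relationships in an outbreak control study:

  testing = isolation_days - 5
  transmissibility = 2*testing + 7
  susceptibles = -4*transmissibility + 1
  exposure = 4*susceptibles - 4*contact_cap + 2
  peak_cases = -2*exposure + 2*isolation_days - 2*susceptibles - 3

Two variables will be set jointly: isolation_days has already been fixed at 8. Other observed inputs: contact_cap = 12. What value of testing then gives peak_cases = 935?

testing = 7

With isolation_days held at 8:
Intervening on testing fixes its value directly, overriding its dependence on isolation_days.
Substituting into the susceptibles equation gives susceptibles = -8*testing - 27.
This gives exposure = -32*testing - 154.
Substituting into the peak_cases equation gives peak_cases = 80*testing + 375.
Solve 80*testing + 375 = 935: testing = (935 - 375) / 80 = 7.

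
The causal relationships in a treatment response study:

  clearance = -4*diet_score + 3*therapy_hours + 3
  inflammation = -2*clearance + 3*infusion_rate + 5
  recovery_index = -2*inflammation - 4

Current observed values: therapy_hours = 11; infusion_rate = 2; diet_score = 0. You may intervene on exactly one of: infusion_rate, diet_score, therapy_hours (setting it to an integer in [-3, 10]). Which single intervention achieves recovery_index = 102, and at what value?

Intervening on infusion_rate: recovery_index = -6*infusion_rate + 130. Reaching 102 requires infusion_rate = 14/3, not an integer.
Intervening on diet_score: with other inputs at their observed values, recovery_index = -16*diet_score + 118. Solving for 102 gives diet_score = 1, within [-3, 10].
Intervening on therapy_hours: recovery_index = 12*therapy_hours - 14. Reaching 102 requires therapy_hours = 29/3, not an integer.

set diet_score = 1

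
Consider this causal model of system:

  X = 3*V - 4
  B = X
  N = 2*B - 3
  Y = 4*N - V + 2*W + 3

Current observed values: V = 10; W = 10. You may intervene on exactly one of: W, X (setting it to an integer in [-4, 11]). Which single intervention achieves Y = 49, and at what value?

set X = 6

Intervening on W: Y = 2*W + 189. Reaching 49 requires W = -70, outside [-4, 11].
Intervening on X: with other inputs at their observed values, Y = 8*X + 1. Solving for 49 gives X = 6, within [-4, 11].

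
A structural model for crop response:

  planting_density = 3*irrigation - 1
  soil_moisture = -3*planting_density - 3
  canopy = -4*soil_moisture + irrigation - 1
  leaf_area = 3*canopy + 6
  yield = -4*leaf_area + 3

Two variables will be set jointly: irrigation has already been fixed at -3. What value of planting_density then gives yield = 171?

planting_density = -2

With irrigation held at -3:
Intervening on planting_density fixes its value directly, overriding its dependence on irrigation.
Substituting into the canopy equation gives canopy = 12*planting_density + 8.
This gives leaf_area = 36*planting_density + 30.
Substituting into the yield equation gives yield = -144*planting_density - 117.
Solve -144*planting_density - 117 = 171: planting_density = (171 + 117) / -144 = -2.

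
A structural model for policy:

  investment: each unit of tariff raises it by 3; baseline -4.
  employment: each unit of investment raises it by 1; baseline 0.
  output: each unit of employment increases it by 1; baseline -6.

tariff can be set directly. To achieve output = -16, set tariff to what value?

Substituting into the employment equation gives employment = 3*tariff - 4.
output becomes 3*tariff - 10.
Solve 3*tariff - 10 = -16: tariff = (-16 + 10) / 3 = -2.

tariff = -2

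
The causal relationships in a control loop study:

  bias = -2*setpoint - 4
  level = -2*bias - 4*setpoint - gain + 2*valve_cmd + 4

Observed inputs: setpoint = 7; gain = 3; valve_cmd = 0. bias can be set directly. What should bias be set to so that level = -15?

bias = -6

Intervening on bias fixes its value directly, overriding its dependence on setpoint.
Substituting into the level equation gives level = -2*bias - 27.
Solve -2*bias - 27 = -15: bias = (-15 + 27) / -2 = -6.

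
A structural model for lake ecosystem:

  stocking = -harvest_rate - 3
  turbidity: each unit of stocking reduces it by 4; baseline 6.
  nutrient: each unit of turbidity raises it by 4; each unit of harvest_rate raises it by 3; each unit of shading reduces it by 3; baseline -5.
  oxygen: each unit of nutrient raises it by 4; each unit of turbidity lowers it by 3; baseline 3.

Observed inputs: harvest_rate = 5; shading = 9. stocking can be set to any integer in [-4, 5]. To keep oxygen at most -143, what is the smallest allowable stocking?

Intervening on stocking fixes its value directly, overriding its dependence on harvest_rate.
Substituting into the nutrient equation gives nutrient = -16*stocking + 7.
This gives oxygen = -52*stocking + 13.
Require -52*stocking + 13 ≤ -143, so stocking ≥ 3.
The smallest integer in [-4, 5] satisfying this is 3.

stocking = 3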